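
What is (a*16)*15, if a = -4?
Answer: -960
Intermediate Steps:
(a*16)*15 = -4*16*15 = -64*15 = -960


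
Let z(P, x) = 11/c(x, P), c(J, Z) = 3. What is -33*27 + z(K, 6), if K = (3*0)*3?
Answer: -2662/3 ≈ -887.33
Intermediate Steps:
K = 0 (K = 0*3 = 0)
z(P, x) = 11/3
-33*27 + z(K, 6) = -33*27 + 11/3 = -891 + 11/3 = -2662/3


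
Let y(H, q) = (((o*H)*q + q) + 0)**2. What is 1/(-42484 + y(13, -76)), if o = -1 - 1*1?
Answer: 1/3567516 ≈ 2.8031e-7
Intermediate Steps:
o = -2 (o = -1 - 1 = -2)
y(H, q) = (q - 2*H*q)**2 (y(H, q) = (((-2*H)*q + q) + 0)**2 = ((-2*H*q + q) + 0)**2 = ((q - 2*H*q) + 0)**2 = (q - 2*H*q)**2)
1/(-42484 + y(13, -76)) = 1/(-42484 + (-76)**2*(1 - 2*13)**2) = 1/(-42484 + 5776*(1 - 26)**2) = 1/(-42484 + 5776*(-25)**2) = 1/(-42484 + 5776*625) = 1/(-42484 + 3610000) = 1/3567516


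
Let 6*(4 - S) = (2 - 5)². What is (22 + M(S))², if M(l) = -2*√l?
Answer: (22 - √10)² ≈ 354.86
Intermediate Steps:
S = 5/2 (S = 4 - (2 - 5)²/6 = 4 - ⅙*(-3)² = 4 - ⅙*9 = 4 - 3/2 = 5/2 ≈ 2.5000)
(22 + M(S))² = (22 - √10)²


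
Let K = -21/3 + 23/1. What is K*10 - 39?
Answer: 121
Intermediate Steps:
K = 16 (K = -21*⅓ + 23*1 = -7 + 23 = 16)
K*10 - 39 = 16*10 - 39 = 160 - 39 = 121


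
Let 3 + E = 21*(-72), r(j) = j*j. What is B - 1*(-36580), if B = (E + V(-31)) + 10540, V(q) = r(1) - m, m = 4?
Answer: 45602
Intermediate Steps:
r(j) = j**2
V(q) = -3 (V(q) = 1**2 - 1*4 = 1 - 4 = -3)
E = -1515 (E = -3 + 21*(-72) = -3 - 1512 = -1515)
B = 9022 (B = (-1515 - 3) + 10540 = -1518 + 10540 = 9022)
B - 1*(-36580) = 9022 - 1*(-36580) = 9022 + 36580 = 45602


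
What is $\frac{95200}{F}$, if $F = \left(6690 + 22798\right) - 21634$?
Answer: $\frac{400}{33} \approx 12.121$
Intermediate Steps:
$F = 7854$ ($F = 29488 - 21634 = 7854$)
$\frac{95200}{F} = \frac{95200}{7854} = 95200 \cdot \frac{1}{7854} = \frac{400}{33}$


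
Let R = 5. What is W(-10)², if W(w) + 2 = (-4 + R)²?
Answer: 1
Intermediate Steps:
W(w) = -1 (W(w) = -2 + (-4 + 5)² = -2 + 1² = -2 + 1 = -1)
W(-10)² = (-1)² = 1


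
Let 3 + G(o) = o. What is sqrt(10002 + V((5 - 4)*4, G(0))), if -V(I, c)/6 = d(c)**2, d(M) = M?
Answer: 2*sqrt(2487) ≈ 99.740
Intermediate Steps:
G(o) = -3 + o
V(I, c) = -6*c**2
sqrt(10002 + V((5 - 4)*4, G(0))) = sqrt(10002 - 6*(-3 + 0)**2) = sqrt(10002 - 6*(-3)**2) = sqrt(10002 - 6*9) = sqrt(10002 - 54) = sqrt(9948) = 2*sqrt(2487)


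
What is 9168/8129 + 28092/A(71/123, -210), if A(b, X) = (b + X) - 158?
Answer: -27673934340/367373897 ≈ -75.329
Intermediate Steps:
A(b, X) = -158 + X + b (A(b, X) = (X + b) - 158 = -158 + X + b)
9168/8129 + 28092/A(71/123, -210) = 9168/8129 + 28092/(-158 - 210 + 71/123) = 9168/8129 + 28092/(-45193/123) = 9168/8129 + 28092*(-123/45193) = 9168/8129 - 3455316/45193 = -27673934340/367373897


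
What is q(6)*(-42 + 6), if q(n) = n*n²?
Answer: -7776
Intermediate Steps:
q(n) = n³
q(6)*(-42 + 6) = 6³*(-42 + 6) = 216*(-36) = -7776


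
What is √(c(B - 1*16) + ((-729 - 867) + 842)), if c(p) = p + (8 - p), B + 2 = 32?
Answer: I*√746 ≈ 27.313*I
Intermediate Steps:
B = 30 (B = -2 + 32 = 30)
c(p) = 8
√(c(B - 1*16) + ((-729 - 867) + 842)) = √(8 + ((-729 - 867) + 842)) = √(8 + (-1596 + 842)) = √(8 - 754) = √(-746) = I*√746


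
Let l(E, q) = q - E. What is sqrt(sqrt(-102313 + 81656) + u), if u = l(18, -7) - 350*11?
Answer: sqrt(-3875 + I*sqrt(20657)) ≈ 1.1542 + 62.26*I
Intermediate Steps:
u = -3875 (u = (-7 - 1*18) - 350*11 = (-7 - 18) - 3850 = -25 - 3850 = -3875)
sqrt(sqrt(-102313 + 81656) + u) = sqrt(sqrt(-102313 + 81656) - 3875) = sqrt(sqrt(-20657) - 3875) = sqrt(I*sqrt(20657) - 3875) = sqrt(-3875 + I*sqrt(20657))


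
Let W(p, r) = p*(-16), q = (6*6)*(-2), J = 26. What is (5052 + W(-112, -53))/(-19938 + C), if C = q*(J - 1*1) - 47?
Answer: -6844/21785 ≈ -0.31416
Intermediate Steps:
q = -72 (q = 36*(-2) = -72)
W(p, r) = -16*p
C = -1847 (C = -72*(26 - 1*1) - 47 = -72*(26 - 1) - 47 = -72*25 - 47 = -1800 - 47 = -1847)
(5052 + W(-112, -53))/(-19938 + C) = (5052 - 16*(-112))/(-19938 - 1847) = (5052 + 1792)/(-21785) = 6844*(-1/21785) = -6844/21785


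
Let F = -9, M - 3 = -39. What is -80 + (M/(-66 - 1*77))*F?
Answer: -11764/143 ≈ -82.266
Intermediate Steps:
M = -36 (M = 3 - 39 = -36)
-80 + (M/(-66 - 1*77))*F = -80 - 36/(-66 - 1*77)*(-9) = -80 - 36/(-66 - 77)*(-9) = -80 - 36/(-143)*(-9) = -80 - 36*(-1/143)*(-9) = -80 + (36/143)*(-9) = -80 - 324/143 = -11764/143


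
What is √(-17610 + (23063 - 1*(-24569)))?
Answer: √30022 ≈ 173.27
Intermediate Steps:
√(-17610 + (23063 - 1*(-24569))) = √(-17610 + (23063 + 24569)) = √(-17610 + 47632) = √30022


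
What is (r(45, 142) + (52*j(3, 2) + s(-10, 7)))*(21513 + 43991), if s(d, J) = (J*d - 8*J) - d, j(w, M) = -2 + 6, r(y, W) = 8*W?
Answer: 80438912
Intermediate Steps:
j(w, M) = 4
s(d, J) = -d - 8*J + J*d (s(d, J) = (-8*J + J*d) - d = -d - 8*J + J*d)
(r(45, 142) + (52*j(3, 2) + s(-10, 7)))*(21513 + 43991) = (8*142 + (52*4 + (-1*(-10) - 8*7 + 7*(-10))))*(21513 + 43991) = (1136 + (208 + (10 - 56 - 70)))*65504 = (1136 + (208 - 116))*65504 = (1136 + 92)*65504 = 1228*65504 = 80438912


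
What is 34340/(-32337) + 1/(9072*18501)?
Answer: -640406931127/603052971696 ≈ -1.0619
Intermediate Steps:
34340/(-32337) + 1/(9072*18501) = 34340*(-1/32337) + (1/9072)*(1/18501) = -34340/32337 + 1/167841072 = -640406931127/603052971696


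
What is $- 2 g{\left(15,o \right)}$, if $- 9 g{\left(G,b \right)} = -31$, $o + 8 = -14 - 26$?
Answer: $- \frac{62}{9} \approx -6.8889$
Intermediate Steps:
$o = -48$ ($o = -8 - 40 = -48$)
$g{\left(G,b \right)} = \frac{31}{9}$ ($g{\left(G,b \right)} = \left(- \frac{1}{9}\right) \left(-31\right) = \frac{31}{9}$)
$- 2 g{\left(15,o \right)} = \left(-2\right) \frac{31}{9} = - \frac{62}{9}$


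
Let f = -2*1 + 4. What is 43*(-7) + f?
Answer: -299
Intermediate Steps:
f = 2 (f = -2 + 4 = 2)
43*(-7) + f = 43*(-7) + 2 = -301 + 2 = -299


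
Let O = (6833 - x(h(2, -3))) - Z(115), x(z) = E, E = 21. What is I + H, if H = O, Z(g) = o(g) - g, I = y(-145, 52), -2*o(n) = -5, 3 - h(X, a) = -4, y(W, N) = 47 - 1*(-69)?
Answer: 14081/2 ≈ 7040.5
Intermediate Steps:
y(W, N) = 116 (y(W, N) = 47 + 69 = 116)
h(X, a) = 7 (h(X, a) = 3 - 1*(-4) = 3 + 4 = 7)
o(n) = 5/2 (o(n) = -1/2*(-5) = 5/2)
I = 116
x(z) = 21
Z(g) = 5/2 - g
O = 13849/2 (O = (6833 - 1*21) - (5/2 - 1*115) = (6833 - 21) - (5/2 - 115) = 6812 - 1*(-225/2) = 6812 + 225/2 = 13849/2 ≈ 6924.5)
H = 13849/2 ≈ 6924.5
I + H = 116 + 13849/2 = 14081/2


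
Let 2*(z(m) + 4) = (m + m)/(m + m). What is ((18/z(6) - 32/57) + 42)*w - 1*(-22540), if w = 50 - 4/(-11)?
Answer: 106951088/4389 ≈ 24368.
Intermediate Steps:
z(m) = -7/2 (z(m) = -4 + ((m + m)/(m + m))/2 = -4 + ((2*m)/((2*m)))/2 = -4 + ((2*m)*(1/(2*m)))/2 = -4 + (½)*1 = -4 + ½ = -7/2)
w = 554/11 (w = 50 - 4*(-1/11) = 50 + 4/11 = 554/11 ≈ 50.364)
((18/z(6) - 32/57) + 42)*w - 1*(-22540) = ((18/(-7/2) - 32/57) + 42)*(554/11) - 1*(-22540) = ((18*(-2/7) - 32*1/57) + 42)*(554/11) + 22540 = ((-36/7 - 32/57) + 42)*(554/11) + 22540 = (-2276/399 + 42)*(554/11) + 22540 = (14482/399)*(554/11) + 22540 = 8023028/4389 + 22540 = 106951088/4389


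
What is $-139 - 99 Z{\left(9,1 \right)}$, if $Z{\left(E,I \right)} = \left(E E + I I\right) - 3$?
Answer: $-7960$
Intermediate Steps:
$Z{\left(E,I \right)} = -3 + E^{2} + I^{2}$ ($Z{\left(E,I \right)} = \left(E^{2} + I^{2}\right) - 3 = -3 + E^{2} + I^{2}$)
$-139 - 99 Z{\left(9,1 \right)} = -139 - 99 \left(-3 + 9^{2} + 1^{2}\right) = -139 - 99 \left(-3 + 81 + 1\right) = -139 - 7821 = -7960$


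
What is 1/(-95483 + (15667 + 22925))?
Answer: -1/56891 ≈ -1.7577e-5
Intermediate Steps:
1/(-95483 + (15667 + 22925)) = 1/(-95483 + 38592) = 1/(-56891) = -1/56891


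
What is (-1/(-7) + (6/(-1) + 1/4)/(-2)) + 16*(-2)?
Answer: -1623/56 ≈ -28.982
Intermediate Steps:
(-1/(-7) + (6/(-1) + 1/4)/(-2)) + 16*(-2) = (-1*(-1/7) + (6*(-1) + 1*(1/4))*(-1/2)) - 32 = (1/7 + (-6 + 1/4)*(-1/2)) - 32 = (1/7 - 23/4*(-1/2)) - 32 = (1/7 + 23/8) - 32 = 169/56 - 32 = -1623/56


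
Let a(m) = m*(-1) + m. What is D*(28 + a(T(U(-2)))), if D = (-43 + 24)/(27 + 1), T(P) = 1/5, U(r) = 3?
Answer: -19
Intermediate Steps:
T(P) = ⅕
a(m) = 0 (a(m) = -m + m = 0)
D = -19/28 ≈ -0.67857
D*(28 + a(T(U(-2)))) = -19*(28 + 0)/28 = -19/28*28 = -19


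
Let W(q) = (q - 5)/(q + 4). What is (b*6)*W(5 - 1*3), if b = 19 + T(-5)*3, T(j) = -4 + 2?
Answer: -39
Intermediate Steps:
T(j) = -2
W(q) = (-5 + q)/(4 + q)
b = 13 (b = 19 - 2*3 = 19 - 6 = 13)
(b*6)*W(5 - 1*3) = (13*6)*((-5 + (5 - 1*3))/(4 + (5 - 1*3))) = 78*((-5 + (5 - 3))/(4 + (5 - 3))) = 78*((-5 + 2)/(4 + 2)) = 78*(-3/6) = 78*((⅙)*(-3)) = 78*(-½) = -39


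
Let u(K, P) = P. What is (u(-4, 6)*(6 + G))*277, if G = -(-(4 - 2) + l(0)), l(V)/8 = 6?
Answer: -66480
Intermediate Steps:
l(V) = 48 (l(V) = 8*6 = 48)
G = -46 (G = -(-(4 - 2) + 48) = -(-1*2 + 48) = -(-2 + 48) = -1*46 = -46)
(u(-4, 6)*(6 + G))*277 = (6*(6 - 46))*277 = (6*(-40))*277 = -240*277 = -66480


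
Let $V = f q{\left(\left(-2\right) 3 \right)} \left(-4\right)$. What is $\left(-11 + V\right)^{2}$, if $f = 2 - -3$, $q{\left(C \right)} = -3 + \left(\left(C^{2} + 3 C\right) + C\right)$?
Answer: $36481$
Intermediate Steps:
$q{\left(C \right)} = -3 + C^{2} + 4 C$ ($q{\left(C \right)} = -3 + \left(C^{2} + 4 C\right) = -3 + C^{2} + 4 C$)
$f = 5$ ($f = 2 + 3 = 5$)
$V = -180$ ($V = 5 \left(-3 + \left(\left(-2\right) 3\right)^{2} + 4 \left(\left(-2\right) 3\right)\right) \left(-4\right) = 5 \left(-3 + \left(-6\right)^{2} + 4 \left(-6\right)\right) \left(-4\right) = 5 \left(-3 + 36 - 24\right) \left(-4\right) = 5 \cdot 9 \left(-4\right) = 45 \left(-4\right) = -180$)
$\left(-11 + V\right)^{2} = \left(-11 - 180\right)^{2} = \left(-191\right)^{2} = 36481$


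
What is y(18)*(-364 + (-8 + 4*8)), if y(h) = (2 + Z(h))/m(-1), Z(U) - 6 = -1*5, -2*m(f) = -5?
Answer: -408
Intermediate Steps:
m(f) = 5/2 (m(f) = -½*(-5) = 5/2)
Z(U) = 1 (Z(U) = 6 - 1*5 = 6 - 5 = 1)
y(h) = 6/5 (y(h) = (2 + 1)/(5/2) = 3*(⅖) = 6/5)
y(18)*(-364 + (-8 + 4*8)) = 6*(-364 + (-8 + 4*8))/5 = 6*(-364 + (-8 + 32))/5 = 6*(-364 + 24)/5 = (6/5)*(-340) = -408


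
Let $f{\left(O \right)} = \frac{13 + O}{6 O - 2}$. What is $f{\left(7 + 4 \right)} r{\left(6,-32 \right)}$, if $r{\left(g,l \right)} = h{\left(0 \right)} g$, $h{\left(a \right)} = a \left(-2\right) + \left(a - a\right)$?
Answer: $0$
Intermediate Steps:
$h{\left(a \right)} = - 2 a$ ($h{\left(a \right)} = - 2 a + 0 = - 2 a$)
$f{\left(O \right)} = \frac{13 + O}{-2 + 6 O}$
$r{\left(g,l \right)} = 0$ ($r{\left(g,l \right)} = \left(-2\right) 0 g = 0 g = 0$)
$f{\left(7 + 4 \right)} r{\left(6,-32 \right)} = \frac{13 + \left(7 + 4\right)}{2 \left(-1 + 3 \left(7 + 4\right)\right)} 0 = \frac{13 + 11}{2 \left(-1 + 3 \cdot 11\right)} 0 = \frac{1}{2} \frac{1}{-1 + 33} \cdot 24 \cdot 0 = \frac{1}{2} \cdot \frac{1}{32} \cdot 24 \cdot 0 = \frac{3}{8} \cdot 0 = 0$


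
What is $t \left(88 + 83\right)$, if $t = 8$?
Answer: $1368$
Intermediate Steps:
$t \left(88 + 83\right) = 8 \left(88 + 83\right) = 8 \cdot 171 = 1368$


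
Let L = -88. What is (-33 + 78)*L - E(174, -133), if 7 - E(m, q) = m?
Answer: -3793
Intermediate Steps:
E(m, q) = 7 - m
(-33 + 78)*L - E(174, -133) = (-33 + 78)*(-88) - (7 - 1*174) = 45*(-88) - (7 - 174) = -3960 - 1*(-167) = -3960 + 167 = -3793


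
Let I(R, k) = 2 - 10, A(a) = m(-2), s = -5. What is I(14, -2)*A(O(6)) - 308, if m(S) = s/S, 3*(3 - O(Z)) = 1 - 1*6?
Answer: -328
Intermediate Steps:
O(Z) = 14/3 (O(Z) = 3 - (1 - 1*6)/3 = 3 - (1 - 6)/3 = 3 - ⅓*(-5) = 3 + 5/3 = 14/3)
m(S) = -5/S
A(a) = 5/2 (A(a) = -5/(-2) = -5*(-½) = 5/2)
I(R, k) = -8
I(14, -2)*A(O(6)) - 308 = -8*5/2 - 308 = -20 - 308 = -328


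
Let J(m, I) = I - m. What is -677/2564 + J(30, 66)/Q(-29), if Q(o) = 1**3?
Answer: 91627/2564 ≈ 35.736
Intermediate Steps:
Q(o) = 1
-677/2564 + J(30, 66)/Q(-29) = -677/2564 + (66 - 1*30)/1 = -677*1/2564 + (66 - 30)*1 = -677/2564 + 36*1 = -677/2564 + 36 = 91627/2564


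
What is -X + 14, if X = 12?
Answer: 2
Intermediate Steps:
-X + 14 = -1*12 + 14 = -12 + 14 = 2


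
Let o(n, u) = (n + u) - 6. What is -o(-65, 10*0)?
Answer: 71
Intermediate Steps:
o(n, u) = -6 + n + u
-o(-65, 10*0) = -(-6 - 65 + 10*0) = -(-6 - 65 + 0) = -1*(-71) = 71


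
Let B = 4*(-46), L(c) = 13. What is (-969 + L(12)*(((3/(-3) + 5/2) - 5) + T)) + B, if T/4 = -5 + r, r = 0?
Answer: -2917/2 ≈ -1458.5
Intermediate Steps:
T = -20 (T = 4*(-5 + 0) = 4*(-5) = -20)
B = -184
(-969 + L(12)*(((3/(-3) + 5/2) - 5) + T)) + B = (-969 + 13*(((3/(-3) + 5/2) - 5) - 20)) - 184 = (-969 + 13*(((3*(-⅓) + 5*(½)) - 5) - 20)) - 184 = (-969 + 13*(((-1 + 5/2) - 5) - 20)) - 184 = (-969 + 13*((3/2 - 5) - 20)) - 184 = (-969 + 13*(-7/2 - 20)) - 184 = (-969 + 13*(-47/2)) - 184 = (-969 - 611/2) - 184 = -2549/2 - 184 = -2917/2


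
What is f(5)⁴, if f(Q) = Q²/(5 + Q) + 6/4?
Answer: 256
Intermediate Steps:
f(Q) = 3/2 + Q²/(5 + Q) (f(Q) = Q²/(5 + Q) + 6*(¼) = Q²/(5 + Q) + 3/2 = 3/2 + Q²/(5 + Q))
f(5)⁴ = ((15 + 2*5² + 3*5)/(2*(5 + 5)))⁴ = ((½)*(15 + 2*25 + 15)/10)⁴ = ((½)*(⅒)*(15 + 50 + 15))⁴ = ((½)*(⅒)*80)⁴ = 4⁴ = 256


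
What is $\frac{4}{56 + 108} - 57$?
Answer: $- \frac{2336}{41} \approx -56.976$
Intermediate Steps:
$\frac{4}{56 + 108} - 57 = \frac{4}{164} - 57 = 4 \cdot \frac{1}{164} - 57 = \frac{1}{41} - 57 = - \frac{2336}{41}$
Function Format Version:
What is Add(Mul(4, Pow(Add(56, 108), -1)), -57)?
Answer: Rational(-2336, 41) ≈ -56.976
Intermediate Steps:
Add(Mul(4, Pow(Add(56, 108), -1)), -57) = Add(Mul(4, Pow(164, -1)), -57) = Add(Mul(4, Rational(1, 164)), -57) = Add(Rational(1, 41), -57) = Rational(-2336, 41)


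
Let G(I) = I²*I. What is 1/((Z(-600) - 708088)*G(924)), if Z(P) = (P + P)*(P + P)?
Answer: 1/577397343333888 ≈ 1.7319e-15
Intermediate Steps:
Z(P) = 4*P² (Z(P) = (2*P)*(2*P) = 4*P²)
G(I) = I³
1/((Z(-600) - 708088)*G(924)) = 1/((4*(-600)² - 708088)*(924³)) = 1/((4*360000 - 708088)*788889024) = (1/788889024)/(1440000 - 708088) = (1/788889024)/731912 = (1/731912)*(1/788889024) = 1/577397343333888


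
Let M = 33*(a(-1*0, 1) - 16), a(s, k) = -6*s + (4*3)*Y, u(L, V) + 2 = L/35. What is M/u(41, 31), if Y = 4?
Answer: -36960/29 ≈ -1274.5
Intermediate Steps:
u(L, V) = -2 + L/35
a(s, k) = 48 - 6*s (a(s, k) = -6*s + (4*3)*4 = -6*s + 12*4 = -6*s + 48 = 48 - 6*s)
M = 1056 (M = 33*((48 - (-6)*0) - 16) = 33*((48 - 6*0) - 16) = 33*((48 + 0) - 16) = 33*(48 - 16) = 33*32 = 1056)
M/u(41, 31) = 1056/(-2 + (1/35)*41) = 1056/(-2 + 41/35) = 1056/(-29/35) = 1056*(-35/29) = -36960/29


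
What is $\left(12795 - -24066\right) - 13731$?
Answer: $23130$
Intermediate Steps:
$\left(12795 - -24066\right) - 13731 = \left(12795 + 24066\right) - 13731 = 36861 - 13731 = 23130$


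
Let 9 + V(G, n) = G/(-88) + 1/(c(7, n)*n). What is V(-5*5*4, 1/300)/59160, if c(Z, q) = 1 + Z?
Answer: 163/325380 ≈ 0.00050095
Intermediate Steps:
V(G, n) = -9 - G/88 + 1/(8*n) (V(G, n) = -9 + (G/(-88) + 1/((1 + 7)*n)) = -9 + (G*(-1/88) + 1/(8*n)) = -9 + (-G/88 + 1/(8*n)) = -9 - G/88 + 1/(8*n))
V(-5*5*4, 1/300)/59160 = ((11 - 1*(792 - 5*5*4)/300)/(88*(1/300)))/59160 = ((11 - 1*1/300*(792 - 25*4))/(88*(1/300)))*(1/59160) = ((1/88)*300*(11 - 1*1/300*(792 - 100)))*(1/59160) = ((1/88)*300*(11 - 1*1/300*692))*(1/59160) = ((1/88)*300*(11 - 173/75))*(1/59160) = ((1/88)*300*(652/75))*(1/59160) = (326/11)*(1/59160) = 163/325380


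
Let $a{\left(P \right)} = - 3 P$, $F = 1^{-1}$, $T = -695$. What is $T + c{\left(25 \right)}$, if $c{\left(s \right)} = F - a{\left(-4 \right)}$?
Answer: $-706$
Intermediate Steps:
$F = 1$
$c{\left(s \right)} = -11$ ($c{\left(s \right)} = 1 - \left(-3\right) \left(-4\right) = 1 - 12 = -11$)
$T + c{\left(25 \right)} = -695 - 11 = -706$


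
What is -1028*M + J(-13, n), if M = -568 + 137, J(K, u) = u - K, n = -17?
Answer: 443064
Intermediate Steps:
M = -431
-1028*M + J(-13, n) = -1028*(-431) + (-17 - 1*(-13)) = 443068 + (-17 + 13) = 443068 - 4 = 443064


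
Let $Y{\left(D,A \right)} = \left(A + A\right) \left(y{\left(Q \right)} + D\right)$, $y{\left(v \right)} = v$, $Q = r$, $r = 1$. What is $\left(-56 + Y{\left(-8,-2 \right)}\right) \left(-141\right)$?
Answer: $3948$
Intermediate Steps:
$Q = 1$
$Y{\left(D,A \right)} = 2 A \left(1 + D\right)$ ($Y{\left(D,A \right)} = \left(A + A\right) \left(1 + D\right) = 2 A \left(1 + D\right)$)
$\left(-56 + Y{\left(-8,-2 \right)}\right) \left(-141\right) = \left(-56 + 2 \left(-2\right) \left(1 - 8\right)\right) \left(-141\right) = \left(-56 + 2 \left(-2\right) \left(-7\right)\right) \left(-141\right) = \left(-56 + 28\right) \left(-141\right) = \left(-28\right) \left(-141\right) = 3948$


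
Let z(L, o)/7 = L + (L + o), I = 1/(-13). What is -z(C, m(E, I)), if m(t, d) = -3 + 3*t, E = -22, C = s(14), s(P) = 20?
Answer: 203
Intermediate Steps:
C = 20
I = -1/13 ≈ -0.076923
z(L, o) = 7*o + 14*L (z(L, o) = 7*(L + (L + o)) = 7*(o + 2*L) = 7*o + 14*L)
-z(C, m(E, I)) = -(7*(-3 + 3*(-22)) + 14*20) = -(7*(-3 - 66) + 280) = -(7*(-69) + 280) = -(-483 + 280) = -1*(-203) = 203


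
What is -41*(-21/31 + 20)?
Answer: -24559/31 ≈ -792.23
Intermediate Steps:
-41*(-21/31 + 20) = -41*599/31 = -24559/31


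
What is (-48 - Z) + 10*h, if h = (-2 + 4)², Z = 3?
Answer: -11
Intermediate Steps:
h = 4 (h = 2² = 4)
(-48 - Z) + 10*h = (-48 - 1*3) + 10*4 = (-48 - 3) + 40 = -51 + 40 = -11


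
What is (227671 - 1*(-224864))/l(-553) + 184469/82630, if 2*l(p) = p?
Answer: -74683922743/45694390 ≈ -1634.4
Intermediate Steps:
l(p) = p/2
(227671 - 1*(-224864))/l(-553) + 184469/82630 = (227671 - 1*(-224864))/(((1/2)*(-553))) + 184469/82630 = (227671 + 224864)/(-553/2) + 184469*(1/82630) = 452535*(-2/553) + 184469/82630 = -905070/553 + 184469/82630 = -74683922743/45694390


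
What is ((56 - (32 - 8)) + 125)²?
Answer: 24649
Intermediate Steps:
((56 - (32 - 8)) + 125)² = ((56 - 1*24) + 125)² = ((56 - 24) + 125)² = (32 + 125)² = 157² = 24649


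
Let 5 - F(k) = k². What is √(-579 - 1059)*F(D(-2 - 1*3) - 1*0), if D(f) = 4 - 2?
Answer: 3*I*√182 ≈ 40.472*I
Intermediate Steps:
D(f) = 2
F(k) = 5 - k²
√(-579 - 1059)*F(D(-2 - 1*3) - 1*0) = √(-579 - 1059)*(5 - (2 - 1*0)²) = √(-1638)*(5 - (2 + 0)²) = (3*I*√182)*(5 - 1*2²) = (3*I*√182)*(5 - 1*4) = (3*I*√182)*(5 - 4) = (3*I*√182)*1 = 3*I*√182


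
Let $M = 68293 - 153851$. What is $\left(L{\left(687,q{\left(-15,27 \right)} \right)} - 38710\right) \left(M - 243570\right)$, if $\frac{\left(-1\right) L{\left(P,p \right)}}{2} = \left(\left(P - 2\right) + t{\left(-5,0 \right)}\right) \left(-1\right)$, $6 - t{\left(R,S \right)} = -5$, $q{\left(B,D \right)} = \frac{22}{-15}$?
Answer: $12282398704$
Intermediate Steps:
$q{\left(B,D \right)} = - \frac{22}{15}$ ($q{\left(B,D \right)} = 22 \left(- \frac{1}{15}\right) = - \frac{22}{15}$)
$M = -85558$ ($M = 68293 - 153851 = -85558$)
$t{\left(R,S \right)} = 11$ ($t{\left(R,S \right)} = 6 - -5 = 6 + 5 = 11$)
$L{\left(P,p \right)} = 18 + 2 P$ ($L{\left(P,p \right)} = - 2 \left(\left(P - 2\right) + 11\right) \left(-1\right) = - 2 \left(\left(-2 + P\right) + 11\right) \left(-1\right) = - 2 \left(9 + P\right) \left(-1\right) = - 2 \left(-9 - P\right) = 18 + 2 P$)
$\left(L{\left(687,q{\left(-15,27 \right)} \right)} - 38710\right) \left(M - 243570\right) = \left(\left(18 + 2 \cdot 687\right) - 38710\right) \left(-85558 - 243570\right) = \left(\left(18 + 1374\right) - 38710\right) \left(-329128\right) = \left(1392 - 38710\right) \left(-329128\right) = \left(-37318\right) \left(-329128\right) = 12282398704$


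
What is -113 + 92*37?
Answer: 3291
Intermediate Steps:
-113 + 92*37 = -113 + 3404 = 3291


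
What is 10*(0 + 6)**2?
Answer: 360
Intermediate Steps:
10*(0 + 6)**2 = 10*6**2 = 10*36 = 360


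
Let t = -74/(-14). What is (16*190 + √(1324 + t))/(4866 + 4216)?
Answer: 80/239 + √65135/63574 ≈ 0.33874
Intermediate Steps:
t = 37/7 (t = -74*(-1/14) = 37/7 ≈ 5.2857)
(16*190 + √(1324 + t))/(4866 + 4216) = (16*190 + √(1324 + 37/7))/(4866 + 4216) = (3040 + √(9305/7))/9082 = (3040 + √65135/7)*(1/9082) = 80/239 + √65135/63574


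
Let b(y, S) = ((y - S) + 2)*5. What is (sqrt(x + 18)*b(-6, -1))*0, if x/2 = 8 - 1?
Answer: 0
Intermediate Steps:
b(y, S) = 10 - 5*S + 5*y (b(y, S) = (2 + y - S)*5 = 10 - 5*S + 5*y)
x = 14 (x = 2*(8 - 1) = 2*7 = 14)
(sqrt(x + 18)*b(-6, -1))*0 = (sqrt(14 + 18)*(10 - 5*(-1) + 5*(-6)))*0 = (sqrt(32)*(10 + 5 - 30))*0 = ((4*sqrt(2))*(-15))*0 = -60*sqrt(2)*0 = 0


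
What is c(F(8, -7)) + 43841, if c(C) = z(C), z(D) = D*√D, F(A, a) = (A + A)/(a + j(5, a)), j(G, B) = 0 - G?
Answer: 43841 - 8*I*√3/9 ≈ 43841.0 - 1.5396*I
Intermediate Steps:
j(G, B) = -G
F(A, a) = 2*A/(-5 + a) (F(A, a) = (A + A)/(a - 1*5) = (2*A)/(a - 5) = (2*A)/(-5 + a) = 2*A/(-5 + a))
z(D) = D^(3/2)
c(C) = C^(3/2)
c(F(8, -7)) + 43841 = (2*8/(-5 - 7))^(3/2) + 43841 = (2*8/(-12))^(3/2) + 43841 = (2*8*(-1/12))^(3/2) + 43841 = (-4/3)^(3/2) + 43841 = -8*I*√3/9 + 43841 = 43841 - 8*I*√3/9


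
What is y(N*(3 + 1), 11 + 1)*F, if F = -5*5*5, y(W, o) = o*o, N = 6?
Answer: -18000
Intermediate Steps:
y(W, o) = o**2
F = -125 (F = -25*5 = -125)
y(N*(3 + 1), 11 + 1)*F = (11 + 1)**2*(-125) = 12**2*(-125) = 144*(-125) = -18000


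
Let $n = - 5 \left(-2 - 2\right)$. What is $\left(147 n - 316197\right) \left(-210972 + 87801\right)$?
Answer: $38584177947$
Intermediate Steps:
$n = 20$ ($n = \left(-5\right) \left(-4\right) = 20$)
$\left(147 n - 316197\right) \left(-210972 + 87801\right) = \left(147 \cdot 20 - 316197\right) \left(-210972 + 87801\right) = \left(2940 - 316197\right) \left(-123171\right) = \left(-313257\right) \left(-123171\right) = 38584177947$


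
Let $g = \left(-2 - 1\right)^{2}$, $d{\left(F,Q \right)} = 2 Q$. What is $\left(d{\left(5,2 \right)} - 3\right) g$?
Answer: $9$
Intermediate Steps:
$g = 9$ ($g = \left(-3\right)^{2} = 9$)
$\left(d{\left(5,2 \right)} - 3\right) g = \left(2 \cdot 2 - 3\right) 9 = \left(4 - 3\right) 9 = 1 \cdot 9 = 9$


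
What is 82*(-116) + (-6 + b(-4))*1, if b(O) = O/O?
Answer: -9517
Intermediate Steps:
b(O) = 1
82*(-116) + (-6 + b(-4))*1 = 82*(-116) + (-6 + 1)*1 = -9512 - 5*1 = -9512 - 5 = -9517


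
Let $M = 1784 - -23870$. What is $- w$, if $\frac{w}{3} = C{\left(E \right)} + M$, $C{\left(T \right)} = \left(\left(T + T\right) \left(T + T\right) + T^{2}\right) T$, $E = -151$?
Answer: $51567303$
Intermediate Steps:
$C{\left(T \right)} = 5 T^{3}$ ($C{\left(T \right)} = \left(2 T 2 T + T^{2}\right) T = \left(4 T^{2} + T^{2}\right) T = 5 T^{2} T = 5 T^{3}$)
$M = 25654$ ($M = 1784 + 23870 = 25654$)
$w = -51567303$ ($w = 3 \left(5 \left(-151\right)^{3} + 25654\right) = 3 \left(5 \left(-3442951\right) + 25654\right) = 3 \left(-17214755 + 25654\right) = 3 \left(-17189101\right) = -51567303$)
$- w = \left(-1\right) \left(-51567303\right) = 51567303$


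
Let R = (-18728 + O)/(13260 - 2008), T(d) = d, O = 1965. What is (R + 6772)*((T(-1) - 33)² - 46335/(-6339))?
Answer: 187260378968013/23775476 ≈ 7.8762e+6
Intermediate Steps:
R = -16763/11252 (R = (-18728 + 1965)/(13260 - 2008) = -16763/11252 ≈ -1.4898)
(R + 6772)*((T(-1) - 33)² - 46335/(-6339)) = (-16763/11252 + 6772)*((-1 - 33)² - 46335/(-6339)) = 76181781*((-34)² - 46335*(-1/6339))/11252 = 76181781*(1156 + 15445/2113)/11252 = (76181781/11252)*(2458073/2113) = 187260378968013/23775476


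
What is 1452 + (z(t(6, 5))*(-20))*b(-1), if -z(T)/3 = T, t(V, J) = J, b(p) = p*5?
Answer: -48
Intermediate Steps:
b(p) = 5*p
z(T) = -3*T
1452 + (z(t(6, 5))*(-20))*b(-1) = 1452 + (-3*5*(-20))*(5*(-1)) = 1452 - 15*(-20)*(-5) = 1452 + 300*(-5) = 1452 - 1500 = -48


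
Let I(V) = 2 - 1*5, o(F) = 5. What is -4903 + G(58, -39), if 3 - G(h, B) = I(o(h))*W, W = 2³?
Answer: -4876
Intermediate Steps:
I(V) = -3 (I(V) = 2 - 5 = -3)
W = 8
G(h, B) = 27 (G(h, B) = 3 - (-3)*8 = 3 - 1*(-24) = 3 + 24 = 27)
-4903 + G(58, -39) = -4903 + 27 = -4876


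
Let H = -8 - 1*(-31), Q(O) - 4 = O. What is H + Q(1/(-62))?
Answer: 1673/62 ≈ 26.984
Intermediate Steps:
Q(O) = 4 + O
H = 23 (H = -8 + 31 = 23)
H + Q(1/(-62)) = 23 + (4 + 1/(-62)) = 23 + (4 - 1/62) = 23 + 247/62 = 1673/62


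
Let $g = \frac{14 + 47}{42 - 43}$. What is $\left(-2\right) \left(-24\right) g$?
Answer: $-2928$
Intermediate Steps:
$g = -61$ ($g = \frac{61}{-1} = 61 \left(-1\right) = -61$)
$\left(-2\right) \left(-24\right) g = \left(-2\right) \left(-24\right) \left(-61\right) = 48 \left(-61\right) = -2928$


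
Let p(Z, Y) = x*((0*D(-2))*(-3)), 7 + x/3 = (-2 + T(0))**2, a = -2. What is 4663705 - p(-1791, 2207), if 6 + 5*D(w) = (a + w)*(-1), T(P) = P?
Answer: 4663705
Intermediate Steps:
x = -9 (x = -21 + 3*(-2 + 0)**2 = -21 + 3*(-2)**2 = -21 + 3*4 = -21 + 12 = -9)
D(w) = -4/5 - w/5 (D(w) = -6/5 + ((-2 + w)*(-1))/5 = -6/5 + (2 - w)/5 = -6/5 + (2/5 - w/5) = -4/5 - w/5)
p(Z, Y) = 0 (p(Z, Y) = -9*0*(-4/5 - 1/5*(-2))*(-3) = -9*0*(-4/5 + 2/5)*(-3) = -9*0*(-2/5)*(-3) = -0*(-3) = -9*0 = 0)
4663705 - p(-1791, 2207) = 4663705 - 1*0 = 4663705 + 0 = 4663705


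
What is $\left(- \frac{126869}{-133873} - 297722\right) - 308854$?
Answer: $- \frac{81204021979}{133873} \approx -6.0658 \cdot 10^{5}$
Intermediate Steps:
$\left(- \frac{126869}{-133873} - 297722\right) - 308854 = \left(\left(-126869\right) \left(- \frac{1}{133873}\right) - 297722\right) - 308854 = \left(\frac{126869}{133873} - 297722\right) - 308854 = - \frac{39856810437}{133873} - 308854 = - \frac{81204021979}{133873}$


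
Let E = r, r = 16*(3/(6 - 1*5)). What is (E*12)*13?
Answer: 7488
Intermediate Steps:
r = 48 (r = 16*(3/(6 - 5)) = 16*(3/1) = 16*(3*1) = 16*3 = 48)
E = 48
(E*12)*13 = (48*12)*13 = 576*13 = 7488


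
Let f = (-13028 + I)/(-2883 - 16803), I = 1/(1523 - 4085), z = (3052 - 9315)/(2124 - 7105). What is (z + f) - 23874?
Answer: -352772321333335/14777610876 ≈ -23872.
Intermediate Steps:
z = 6263/4981 (z = -6263/(-4981) = -6263*(-1/4981) = 6263/4981 ≈ 1.2574)
I = -1/2562 (I = 1/(-2562) = -1/2562 ≈ -0.00039032)
f = 33377737/50435532 (f = (-13028 - 1/2562)/(-2883 - 16803) = -33377737/2562/(-19686) = -33377737/2562*(-1/19686) = 33377737/50435532 ≈ 0.66179)
(z + f) - 23874 = (6263/4981 + 33377737/50435532) - 23874 = 28360720289/14777610876 - 23874 = -352772321333335/14777610876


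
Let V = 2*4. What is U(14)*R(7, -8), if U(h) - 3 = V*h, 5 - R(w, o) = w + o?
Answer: 690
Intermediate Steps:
V = 8
R(w, o) = 5 - o - w (R(w, o) = 5 - (w + o) = 5 - (o + w) = 5 + (-o - w) = 5 - o - w)
U(h) = 3 + 8*h
U(14)*R(7, -8) = (3 + 8*14)*(5 - 1*(-8) - 1*7) = (3 + 112)*(5 + 8 - 7) = 115*6 = 690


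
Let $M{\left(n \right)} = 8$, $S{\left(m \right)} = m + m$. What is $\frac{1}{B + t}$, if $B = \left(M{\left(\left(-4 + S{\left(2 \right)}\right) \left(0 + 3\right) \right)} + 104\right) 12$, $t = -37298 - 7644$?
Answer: $- \frac{1}{43598} \approx -2.2937 \cdot 10^{-5}$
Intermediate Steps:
$S{\left(m \right)} = 2 m$
$t = -44942$ ($t = -37298 - 7644 = -44942$)
$B = 1344$ ($B = \left(8 + 104\right) 12 = 112 \cdot 12 = 1344$)
$\frac{1}{B + t} = \frac{1}{1344 - 44942} = \frac{1}{-43598} = - \frac{1}{43598}$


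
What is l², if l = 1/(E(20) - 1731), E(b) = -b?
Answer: 1/3066001 ≈ 3.2616e-7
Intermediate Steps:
l = -1/1751 (l = 1/(-1*20 - 1731) = 1/(-20 - 1731) = 1/(-1751) = -1/1751 ≈ -0.00057110)
l² = (-1/1751)² = 1/3066001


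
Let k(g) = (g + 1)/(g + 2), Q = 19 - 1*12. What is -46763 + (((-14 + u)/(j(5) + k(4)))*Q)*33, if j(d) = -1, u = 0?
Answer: -27359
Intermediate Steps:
Q = 7 (Q = 19 - 12 = 7)
k(g) = (1 + g)/(2 + g)
-46763 + (((-14 + u)/(j(5) + k(4)))*Q)*33 = -46763 + (((-14 + 0)/(-1 + (1 + 4)/(2 + 4)))*7)*33 = -46763 + (-14/(-1 + 5/6)*7)*33 = -46763 + (-14/(-1 + (⅙)*5)*7)*33 = -46763 + (-14/(-1 + ⅚)*7)*33 = -46763 + (-14/(-⅙)*7)*33 = -46763 + (-14*(-6)*7)*33 = -46763 + (84*7)*33 = -46763 + 588*33 = -46763 + 19404 = -27359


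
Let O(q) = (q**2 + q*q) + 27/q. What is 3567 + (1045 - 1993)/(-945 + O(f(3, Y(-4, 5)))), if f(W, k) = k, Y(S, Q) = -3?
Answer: 278305/78 ≈ 3568.0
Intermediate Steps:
O(q) = 2*q**2 + 27/q (O(q) = (q**2 + q**2) + 27/q = 2*q**2 + 27/q)
3567 + (1045 - 1993)/(-945 + O(f(3, Y(-4, 5)))) = 3567 + (1045 - 1993)/(-945 + (27 + 2*(-3)**3)/(-3)) = 3567 - 948/(-945 - (27 + 2*(-27))/3) = 3567 - 948/(-945 - (27 - 54)/3) = 3567 - 948/(-945 - 1/3*(-27)) = 3567 - 948/(-945 + 9) = 3567 - 948/(-936) = 3567 - 948*(-1/936) = 3567 + 79/78 = 278305/78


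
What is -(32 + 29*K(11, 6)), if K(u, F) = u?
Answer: -351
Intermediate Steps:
-(32 + 29*K(11, 6)) = -(32 + 29*11) = -(32 + 319) = -1*351 = -351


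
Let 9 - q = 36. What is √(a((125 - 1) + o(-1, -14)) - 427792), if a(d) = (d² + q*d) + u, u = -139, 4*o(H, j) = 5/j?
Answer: I*√1304333663/56 ≈ 644.92*I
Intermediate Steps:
o(H, j) = 5/(4*j) (o(H, j) = (5/j)/4 = 5/(4*j))
q = -27 (q = 9 - 1*36 = 9 - 36 = -27)
a(d) = -139 + d² - 27*d (a(d) = (d² - 27*d) - 139 = -139 + d² - 27*d)
√(a((125 - 1) + o(-1, -14)) - 427792) = √((-139 + ((125 - 1) + (5/4)/(-14))² - 27*((125 - 1) + (5/4)/(-14))) - 427792) = √((-139 + (124 + (5/4)*(-1/14))² - 27*(124 + (5/4)*(-1/14))) - 427792) = √((-139 + (124 - 5/56)² - 27*(124 - 5/56)) - 427792) = √((-139 + (6939/56)² - 27*6939/56) - 427792) = √((-139 + 48149721/3136 - 187353/56) - 427792) = √(37222049/3136 - 427792) = √(-1304333663/3136) = I*√1304333663/56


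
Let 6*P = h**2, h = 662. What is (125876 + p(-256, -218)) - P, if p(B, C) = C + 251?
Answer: 158605/3 ≈ 52868.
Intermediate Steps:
p(B, C) = 251 + C
P = 219122/3 (P = (1/6)*662**2 = (1/6)*438244 = 219122/3 ≈ 73041.)
(125876 + p(-256, -218)) - P = (125876 + (251 - 218)) - 1*219122/3 = (125876 + 33) - 219122/3 = 125909 - 219122/3 = 158605/3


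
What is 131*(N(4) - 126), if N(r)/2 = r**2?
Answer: -12314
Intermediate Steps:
N(r) = 2*r**2
131*(N(4) - 126) = 131*(2*4**2 - 126) = 131*(2*16 - 126) = 131*(32 - 126) = 131*(-94) = -12314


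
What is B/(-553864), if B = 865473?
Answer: -865473/553864 ≈ -1.5626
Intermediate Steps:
B/(-553864) = 865473/(-553864) = 865473*(-1/553864) = -865473/553864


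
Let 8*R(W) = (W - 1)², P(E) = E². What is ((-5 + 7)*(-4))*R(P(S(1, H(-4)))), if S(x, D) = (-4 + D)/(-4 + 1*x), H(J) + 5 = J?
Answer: -25600/81 ≈ -316.05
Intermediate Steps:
H(J) = -5 + J
S(x, D) = (-4 + D)/(-4 + x)
R(W) = (-1 + W)²/8 (R(W) = (W - 1)²/8 = (-1 + W)²/8)
((-5 + 7)*(-4))*R(P(S(1, H(-4)))) = ((-5 + 7)*(-4))*((-1 + ((-4 + (-5 - 4))/(-4 + 1))²)²/8) = (2*(-4))*((-1 + ((-4 - 9)/(-3))²)²/8) = -(-1 + (-⅓*(-13))²)² = -(-1 + (13/3)²)² = -(-1 + 169/9)² = -(160/9)² = -25600/81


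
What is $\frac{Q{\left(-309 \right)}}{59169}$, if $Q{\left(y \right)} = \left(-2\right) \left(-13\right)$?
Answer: $\frac{26}{59169} \approx 0.00043942$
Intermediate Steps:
$Q{\left(y \right)} = 26$
$\frac{Q{\left(-309 \right)}}{59169} = \frac{26}{59169}$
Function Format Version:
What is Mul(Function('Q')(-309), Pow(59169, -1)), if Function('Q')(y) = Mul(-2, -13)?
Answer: Rational(26, 59169) ≈ 0.00043942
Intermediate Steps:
Function('Q')(y) = 26
Mul(Function('Q')(-309), Pow(59169, -1)) = Mul(26, Pow(59169, -1)) = Mul(26, Rational(1, 59169)) = Rational(26, 59169)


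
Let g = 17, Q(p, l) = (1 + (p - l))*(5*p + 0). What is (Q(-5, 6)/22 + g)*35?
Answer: 10920/11 ≈ 992.73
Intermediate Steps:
Q(p, l) = 5*p*(1 + p - l) (Q(p, l) = (1 + p - l)*(5*p) = 5*p*(1 + p - l))
(Q(-5, 6)/22 + g)*35 = ((5*(-5)*(1 - 5 - 1*6))/22 + 17)*35 = ((5*(-5)*(1 - 5 - 6))*(1/22) + 17)*35 = ((5*(-5)*(-10))*(1/22) + 17)*35 = (250*(1/22) + 17)*35 = (125/11 + 17)*35 = (312/11)*35 = 10920/11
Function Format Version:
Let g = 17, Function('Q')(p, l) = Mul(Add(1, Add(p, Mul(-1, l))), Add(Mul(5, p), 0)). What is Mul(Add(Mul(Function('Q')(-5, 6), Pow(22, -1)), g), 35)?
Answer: Rational(10920, 11) ≈ 992.73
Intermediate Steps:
Function('Q')(p, l) = Mul(5, p, Add(1, p, Mul(-1, l))) (Function('Q')(p, l) = Mul(Add(1, p, Mul(-1, l)), Mul(5, p)) = Mul(5, p, Add(1, p, Mul(-1, l))))
Mul(Add(Mul(Function('Q')(-5, 6), Pow(22, -1)), g), 35) = Mul(Add(Mul(Mul(5, -5, Add(1, -5, Mul(-1, 6))), Pow(22, -1)), 17), 35) = Mul(Add(Mul(Mul(5, -5, Add(1, -5, -6)), Rational(1, 22)), 17), 35) = Mul(Add(Mul(Mul(5, -5, -10), Rational(1, 22)), 17), 35) = Mul(Add(Mul(250, Rational(1, 22)), 17), 35) = Mul(Add(Rational(125, 11), 17), 35) = Mul(Rational(312, 11), 35) = Rational(10920, 11)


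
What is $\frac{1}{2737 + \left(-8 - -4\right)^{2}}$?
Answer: $\frac{1}{2753} \approx 0.00036324$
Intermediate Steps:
$\frac{1}{2737 + \left(-8 - -4\right)^{2}} = \frac{1}{2737 + \left(-8 + \left(-12 + 16\right)\right)^{2}} = \frac{1}{2737 + \left(-8 + 4\right)^{2}} = \frac{1}{2737 + \left(-4\right)^{2}} = \frac{1}{2737 + 16} = \frac{1}{2753}$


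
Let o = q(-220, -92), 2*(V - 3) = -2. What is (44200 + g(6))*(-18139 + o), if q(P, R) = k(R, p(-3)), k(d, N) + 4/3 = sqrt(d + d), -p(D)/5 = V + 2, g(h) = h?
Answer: -2405734726/3 + 88412*I*sqrt(46) ≈ -8.0191e+8 + 5.9964e+5*I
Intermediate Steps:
V = 2 (V = 3 + (1/2)*(-2) = 3 - 1 = 2)
p(D) = -20 (p(D) = -5*(2 + 2) = -5*4 = -20)
k(d, N) = -4/3 + sqrt(2)*sqrt(d) (k(d, N) = -4/3 + sqrt(d + d) = -4/3 + sqrt(2*d) = -4/3 + sqrt(2)*sqrt(d))
q(P, R) = -4/3 + sqrt(2)*sqrt(R)
o = -4/3 + 2*I*sqrt(46) (o = -4/3 + sqrt(2)*sqrt(-92) = -4/3 + sqrt(2)*(2*I*sqrt(23)) = -4/3 + 2*I*sqrt(46) ≈ -1.3333 + 13.565*I)
(44200 + g(6))*(-18139 + o) = (44200 + 6)*(-18139 + (-4/3 + 2*I*sqrt(46))) = 44206*(-54421/3 + 2*I*sqrt(46)) = -2405734726/3 + 88412*I*sqrt(46)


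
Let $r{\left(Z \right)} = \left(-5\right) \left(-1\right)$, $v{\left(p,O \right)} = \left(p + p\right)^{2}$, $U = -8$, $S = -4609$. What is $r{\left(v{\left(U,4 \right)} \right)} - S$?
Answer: $4614$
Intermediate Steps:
$v{\left(p,O \right)} = 4 p^{2}$ ($v{\left(p,O \right)} = \left(2 p\right)^{2} = 4 p^{2}$)
$r{\left(Z \right)} = 5$
$r{\left(v{\left(U,4 \right)} \right)} - S = 5 - -4609 = 5 + 4609 = 4614$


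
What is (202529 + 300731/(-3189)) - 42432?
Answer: 510248602/3189 ≈ 1.6000e+5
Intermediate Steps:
(202529 + 300731/(-3189)) - 42432 = (202529 + 300731*(-1/3189)) - 42432 = (202529 - 300731/3189) - 42432 = 645564250/3189 - 42432 = 510248602/3189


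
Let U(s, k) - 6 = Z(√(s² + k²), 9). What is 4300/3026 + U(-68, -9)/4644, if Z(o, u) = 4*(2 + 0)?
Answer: 5002891/3513186 ≈ 1.4240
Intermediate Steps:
Z(o, u) = 8 (Z(o, u) = 4*2 = 8)
U(s, k) = 14 (U(s, k) = 6 + 8 = 14)
4300/3026 + U(-68, -9)/4644 = 4300/3026 + 14/4644 = 4300*(1/3026) + 14*(1/4644) = 2150/1513 + 7/2322 = 5002891/3513186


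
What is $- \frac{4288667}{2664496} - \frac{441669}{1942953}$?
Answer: $- \frac{3169834565825}{1725663498896} \approx -1.8369$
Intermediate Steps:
$- \frac{4288667}{2664496} - \frac{441669}{1942953} = \left(-4288667\right) \frac{1}{2664496} - \frac{147223}{647651} = - \frac{4288667}{2664496} - \frac{147223}{647651} = - \frac{3169834565825}{1725663498896}$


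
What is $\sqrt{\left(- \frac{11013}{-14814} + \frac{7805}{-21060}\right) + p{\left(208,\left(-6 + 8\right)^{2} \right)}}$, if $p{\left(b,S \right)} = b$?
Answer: $\frac{23 \sqrt{14608874657}}{192582} \approx 14.435$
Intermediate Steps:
$\sqrt{\left(- \frac{11013}{-14814} + \frac{7805}{-21060}\right) + p{\left(208,\left(-6 + 8\right)^{2} \right)}} = \sqrt{\left(- \frac{11013}{-14814} + \frac{7805}{-21060}\right) + 208} = \sqrt{\left(\left(-11013\right) \left(- \frac{1}{14814}\right) + 7805 \left(- \frac{1}{21060}\right)\right) + 208} = \sqrt{\left(\frac{3671}{4938} - \frac{1561}{4212}\right) + 208} = \sqrt{\frac{1292339}{3466476} + 208} = \sqrt{\frac{722319347}{3466476}} = \frac{23 \sqrt{14608874657}}{192582}$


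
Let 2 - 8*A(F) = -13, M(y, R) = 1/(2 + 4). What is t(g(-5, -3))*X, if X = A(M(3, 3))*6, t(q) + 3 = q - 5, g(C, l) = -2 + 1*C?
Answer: -675/4 ≈ -168.75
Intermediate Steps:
g(C, l) = -2 + C
t(q) = -8 + q (t(q) = -3 + (q - 5) = -3 + (-5 + q) = -8 + q)
M(y, R) = ⅙ (M(y, R) = 1/6 = ⅙)
A(F) = 15/8 (A(F) = ¼ - ⅛*(-13) = ¼ + 13/8 = 15/8)
X = 45/4 (X = (15/8)*6 = 45/4 ≈ 11.250)
t(g(-5, -3))*X = (-8 + (-2 - 5))*(45/4) = (-8 - 7)*(45/4) = -15*45/4 = -675/4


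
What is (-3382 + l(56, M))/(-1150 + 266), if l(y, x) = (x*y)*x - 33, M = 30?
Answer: -46985/884 ≈ -53.150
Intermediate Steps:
l(y, x) = -33 + y*x² (l(y, x) = y*x² - 33 = -33 + y*x²)
(-3382 + l(56, M))/(-1150 + 266) = (-3382 + (-33 + 56*30²))/(-1150 + 266) = (-3382 + (-33 + 56*900))/(-884) = (-3382 + (-33 + 50400))*(-1/884) = (-3382 + 50367)*(-1/884) = 46985*(-1/884) = -46985/884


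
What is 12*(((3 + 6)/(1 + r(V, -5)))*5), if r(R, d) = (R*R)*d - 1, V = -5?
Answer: -108/25 ≈ -4.3200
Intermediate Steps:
r(R, d) = -1 + d*R² (r(R, d) = R²*d - 1 = d*R² - 1 = -1 + d*R²)
12*(((3 + 6)/(1 + r(V, -5)))*5) = 12*(((3 + 6)/(1 + (-1 - 5*(-5)²)))*5) = 12*((9/(1 + (-1 - 5*25)))*5) = 12*((9/(1 + (-1 - 125)))*5) = 12*((9/(1 - 126))*5) = 12*((9/(-125))*5) = 12*((9*(-1/125))*5) = 12*(-9/125*5) = 12*(-9/25) = -108/25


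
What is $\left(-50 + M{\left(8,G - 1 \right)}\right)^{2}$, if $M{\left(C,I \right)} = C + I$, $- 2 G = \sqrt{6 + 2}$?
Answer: $\left(43 + \sqrt{2}\right)^{2} \approx 1972.6$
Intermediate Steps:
$G = - \sqrt{2}$ ($G = - \frac{\sqrt{6 + 2}}{2} = - \frac{\sqrt{8}}{2} = - \frac{2 \sqrt{2}}{2} = - \sqrt{2} \approx -1.4142$)
$\left(-50 + M{\left(8,G - 1 \right)}\right)^{2} = \left(-50 + \left(8 - \left(1 + \sqrt{2}\right)\right)\right)^{2} = \left(-50 + \left(7 - \sqrt{2}\right)\right)^{2} = \left(-43 - \sqrt{2}\right)^{2}$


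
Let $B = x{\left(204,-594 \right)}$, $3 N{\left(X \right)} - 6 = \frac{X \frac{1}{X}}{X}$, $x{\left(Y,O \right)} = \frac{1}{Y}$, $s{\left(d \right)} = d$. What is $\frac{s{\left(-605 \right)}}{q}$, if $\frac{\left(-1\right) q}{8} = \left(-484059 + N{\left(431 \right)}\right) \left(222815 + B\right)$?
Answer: $- \frac{725373}{1034515344144280} \approx -7.0117 \cdot 10^{-10}$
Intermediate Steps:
$N{\left(X \right)} = 2 + \frac{1}{3 X}$ ($N{\left(X \right)} = 2 + \frac{\frac{X}{X} \frac{1}{X}}{3} = 2 + \frac{1 \frac{1}{X}}{3} = 2 + \frac{1}{3 X}$)
$B = \frac{1}{204} \approx 0.004902$
$q = \frac{56898343927935400}{65943}$ ($q = - 8 \left(-484059 + \left(2 + \frac{1}{3 \cdot 431}\right)\right) \left(222815 + \frac{1}{204}\right) = - 8 \left(-484059 + \left(2 + \frac{1}{3} \cdot \frac{1}{431}\right)\right) \frac{45454261}{204} = - 8 \left(-484059 + \left(2 + \frac{1}{1293}\right)\right) \frac{45454261}{204} = - 8 \left(-484059 + \frac{2587}{1293}\right) \frac{45454261}{204} = - 8 \left(\left(- \frac{625885700}{1293}\right) \frac{45454261}{204}\right) = \left(-8\right) \left(- \frac{7112292990991925}{65943}\right) = \frac{56898343927935400}{65943} \approx 8.6284 \cdot 10^{11}$)
$\frac{s{\left(-605 \right)}}{q} = - \frac{605}{\frac{56898343927935400}{65943}} = \left(-605\right) \frac{65943}{56898343927935400} = - \frac{725373}{1034515344144280}$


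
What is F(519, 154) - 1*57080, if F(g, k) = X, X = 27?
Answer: -57053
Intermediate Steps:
F(g, k) = 27
F(519, 154) - 1*57080 = 27 - 1*57080 = 27 - 57080 = -57053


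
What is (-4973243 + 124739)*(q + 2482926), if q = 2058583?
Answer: -22019524552536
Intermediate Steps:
(-4973243 + 124739)*(q + 2482926) = (-4973243 + 124739)*(2058583 + 2482926) = -4848504*4541509 = -22019524552536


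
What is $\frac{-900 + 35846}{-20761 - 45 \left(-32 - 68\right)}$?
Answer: $- \frac{346}{161} \approx -2.1491$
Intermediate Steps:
$\frac{-900 + 35846}{-20761 - 45 \left(-32 - 68\right)} = \frac{34946}{-20761 - -4500} = \frac{34946}{-20761 + 4500} = \frac{34946}{-16261} = 34946 \left(- \frac{1}{16261}\right) = - \frac{346}{161}$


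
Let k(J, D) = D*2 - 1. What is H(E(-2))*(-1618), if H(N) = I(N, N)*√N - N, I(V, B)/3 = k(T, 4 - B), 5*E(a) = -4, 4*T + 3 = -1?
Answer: -6472/5 - 417444*I*√5/25 ≈ -1294.4 - 37337.0*I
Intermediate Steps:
T = -1 (T = -¾ + (¼)*(-1) = -¾ - ¼ = -1)
E(a) = -⅘ (E(a) = (⅕)*(-4) = -⅘)
k(J, D) = -1 + 2*D (k(J, D) = 2*D - 1 = -1 + 2*D)
I(V, B) = 21 - 6*B (I(V, B) = 3*(-1 + 2*(4 - B)) = 3*(-1 + (8 - 2*B)) = 3*(7 - 2*B) = 21 - 6*B)
H(N) = -N + √N*(21 - 6*N) (H(N) = (21 - 6*N)*√N - N = √N*(21 - 6*N) - N = -N + √N*(21 - 6*N))
H(E(-2))*(-1618) = (-1*(-⅘) + √(-⅘)*(21 - 6*(-⅘)))*(-1618) = (⅘ + (2*I*√5/5)*(21 + 24/5))*(-1618) = (⅘ + (2*I*√5/5)*(129/5))*(-1618) = (⅘ + 258*I*√5/25)*(-1618) = -6472/5 - 417444*I*√5/25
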